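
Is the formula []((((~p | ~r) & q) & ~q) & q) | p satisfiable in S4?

1. []((((~p | ~r) & q) & ~q) & q) | p, w0
2. p, w0
Accessibility: w0Rw0

Satisfiable (open branch found)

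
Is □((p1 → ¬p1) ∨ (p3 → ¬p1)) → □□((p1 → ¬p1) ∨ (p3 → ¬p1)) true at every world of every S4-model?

Tableau for the negation ¬(□((p1 → ¬p1) ∨ (p3 → ¬p1)) → □□((p1 → ¬p1) ∨ (p3 → ¬p1))):
1. ¬(□((p1 → ¬p1) ∨ (p3 → ¬p1)) → □□((p1 → ¬p1) ∨ (p3 → ¬p1))), w0
2. □((p1 → ¬p1) ∨ (p3 → ¬p1)), w0
3. ¬□□((p1 → ¬p1) ∨ (p3 → ¬p1)), w0
4. (p1 → ¬p1) ∨ (p3 → ¬p1), w0
5. p3 → ¬p1, w0
6. ¬p1, w0
7. ¬□((p1 → ¬p1) ∨ (p3 → ¬p1)), w1
8. (p1 → ¬p1) ∨ (p3 → ¬p1), w1
9. p3 → ¬p1, w1
10. ¬p1, w1
11. ¬((p1 → ¬p1) ∨ (p3 → ¬p1)), w2
12. ¬(p1 → ¬p1), w2
13. ¬(p3 → ¬p1), w2
14. p1, w2
15. p3, w2
16. (p1 → ¬p1) ∨ (p3 → ¬p1), w2
17. p3 → ¬p1, w2
18. ¬p1, w2
Accessibility: w0Rw0, w0Rw1, w0Rw2, w1Rw1, w1Rw2, w2Rw2
Branch closes: p1 and ¬p1 both at w2.
Every branch of the negation's tableau closes; the branch above is one of them.

Valid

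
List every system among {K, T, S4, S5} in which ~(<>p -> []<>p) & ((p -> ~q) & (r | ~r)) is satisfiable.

S4-tableau for the formula:
1. ~(<>p -> []<>p) & ((p -> ~q) & (r | ~r)), u
2. ~(<>p -> []<>p), u
3. (p -> ~q) & (r | ~r), u
4. <>p, u
5. ~[]<>p, u
6. p -> ~q, u
7. r | ~r, u
8. ~q, u
9. ~r, u
10. p, v
11. ~<>p, w
12. ~p, w
Accessibility: uRu, uRv, uRw, vRv, wRw
Complete open branch: satisfiable in S4, hence also in K, T (this S4-model is also a K-model and a T-model).
S5-tableau for the formula:
1. ~(<>p -> []<>p) & ((p -> ~q) & (r | ~r)), u
2. ~(<>p -> []<>p), u
3. (p -> ~q) & (r | ~r), u
4. <>p, u
5. ~[]<>p, u
6. p -> ~q, u
7. r | ~r, u
8. ~q, u
9. ~r, u
10. p, v
11. ~<>p, w
12. ~p, u
13. ~p, v
Accessibility: uRu, uRv, uRw, vRu, vRv, vRw, wRu, wRv, wRw
Branch closes: p and ~p both at v.
Every branch closes (one shown): unsatisfiable in S5.

K, T, S4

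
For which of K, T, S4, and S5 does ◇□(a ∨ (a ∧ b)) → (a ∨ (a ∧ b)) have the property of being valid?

S5

S4-tableau for the negation ¬(◇□(a ∨ (a ∧ b)) → (a ∨ (a ∧ b))):
1. ¬(◇□(a ∨ (a ∧ b)) → (a ∨ (a ∧ b))), w0
2. ◇□(a ∨ (a ∧ b)), w0
3. ¬(a ∨ (a ∧ b)), w0
4. ¬a, w0
5. ¬(a ∧ b), w0
6. ¬b, w0
7. □(a ∨ (a ∧ b)), w1
8. a ∨ (a ∧ b), w1
9. a ∧ b, w1
10. a, w1
11. b, w1
Accessibility: w0Rw0, w0Rw1, w1Rw1
Complete open branch: countermodel on an S4-frame, so not valid in S4, nor in K, T (the same frame is also a K-frame and a T-frame).
S5-tableau for the negation ¬(◇□(a ∨ (a ∧ b)) → (a ∨ (a ∧ b))):
1. ¬(◇□(a ∨ (a ∧ b)) → (a ∨ (a ∧ b))), w0
2. ◇□(a ∨ (a ∧ b)), w0
3. ¬(a ∨ (a ∧ b)), w0
4. ¬a, w0
5. ¬(a ∧ b), w0
6. ¬b, w0
7. □(a ∨ (a ∧ b)), w1
8. a ∨ (a ∧ b), w0
9. a ∨ (a ∧ b), w1
10. a ∧ b, w0
11. a, w0
12. b, w0
Accessibility: w0Rw0, w0Rw1, w1Rw0, w1Rw1
Branch closes: a and ¬a both at w0.
Every branch closes (one shown): valid in S5.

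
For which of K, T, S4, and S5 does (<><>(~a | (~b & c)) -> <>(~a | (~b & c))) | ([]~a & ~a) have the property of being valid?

S4, S5

T-tableau for the negation ~((<><>(~a | (~b & c)) -> <>(~a | (~b & c))) | ([]~a & ~a)):
1. ~((<><>(~a | (~b & c)) -> <>(~a | (~b & c))) | ([]~a & ~a)), 0
2. ~(<><>(~a | (~b & c)) -> <>(~a | (~b & c))), 0
3. ~([]~a & ~a), 0
4. <><>(~a | (~b & c)), 0
5. ~<>(~a | (~b & c)), 0
6. ~(~a | (~b & c)), 0
7. a, 0
8. ~(~b & c), 0
9. ~c, 0
10. <>(~a | (~b & c)), 1
11. ~(~a | (~b & c)), 1
12. a, 1
13. ~(~b & c), 1
14. ~c, 1
15. ~a | (~b & c), 2
16. ~b & c, 2
17. ~b, 2
18. c, 2
Accessibility: 0R0, 0R1, 1R1, 1R2, 2R2
Complete open branch: countermodel on a T-frame, so not valid in T, nor in K (the same frame is also a K-frame).
S4-tableau for the negation ~((<><>(~a | (~b & c)) -> <>(~a | (~b & c))) | ([]~a & ~a)):
1. ~((<><>(~a | (~b & c)) -> <>(~a | (~b & c))) | ([]~a & ~a)), 0
2. ~(<><>(~a | (~b & c)) -> <>(~a | (~b & c))), 0
3. ~([]~a & ~a), 0
4. <><>(~a | (~b & c)), 0
5. ~<>(~a | (~b & c)), 0
6. ~(~a | (~b & c)), 0
7. a, 0
8. ~(~b & c), 0
9. ~[]~a, 0
10. ~c, 0
11. <>(~a | (~b & c)), 1
12. ~(~a | (~b & c)), 1
13. a, 1
14. ~(~b & c), 1
15. ~c, 1
16. a, 2
17. ~(~a | (~b & c)), 2
18. ~(~b & c), 2
19. ~c, 2
20. ~a | (~b & c), 3
21. ~(~a | (~b & c)), 3
22. a, 3
23. ~(~b & c), 3
24. ~b & c, 3
25. ~b, 3
26. c, 3
27. ~c, 3
Accessibility: 0R0, 0R1, 0R2, 0R3, 1R1, 1R3, 2R2, 3R3
Branch closes: c and ~c both at 3.
Every branch closes (one shown): valid in S4, hence also in S5 (every theorem of S4 is a theorem of S5).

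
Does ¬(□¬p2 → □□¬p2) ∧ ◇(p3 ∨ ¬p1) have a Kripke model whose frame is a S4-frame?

1. ¬(□¬p2 → □□¬p2) ∧ ◇(p3 ∨ ¬p1), 0
2. ¬(□¬p2 → □□¬p2), 0
3. ◇(p3 ∨ ¬p1), 0
4. □¬p2, 0
5. ¬□□¬p2, 0
6. ¬p2, 0
7. p3 ∨ ¬p1, 1
8. ¬p2, 1
9. ¬p1, 1
10. ¬□¬p2, 2
11. ¬p2, 2
12. p2, 3
13. ¬p2, 3
Accessibility: 0R0, 0R1, 0R2, 0R3, 1R1, 2R2, 2R3, 3R3
Branch closes: p2 and ¬p2 both at 3.
Every branch closes; the branch above is one of them.

Unsatisfiable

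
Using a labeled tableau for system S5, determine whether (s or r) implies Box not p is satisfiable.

1. (s or r) implies Box not p, 0
2. Box not p, 0
3. not p, 0
Accessibility: 0R0

Yes, satisfiable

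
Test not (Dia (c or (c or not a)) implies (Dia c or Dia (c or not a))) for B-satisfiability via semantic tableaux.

1. not (Dia (c or (c or not a)) implies (Dia c or Dia (c or not a))), u
2. Dia (c or (c or not a)), u
3. not (Dia c or Dia (c or not a)), u
4. not Dia c, u
5. not Dia (c or not a), u
6. not c, u
7. not (c or not a), u
8. a, u
9. c or (c or not a), v
10. not c, v
11. not (c or not a), v
12. a, v
13. c or not a, v
14. not a, v
Accessibility: uRu, uRv, vRu, vRv
Branch closes: a and not a both at v.
Every branch closes; the branch above is one of them.

Unsatisfiable (every branch closes)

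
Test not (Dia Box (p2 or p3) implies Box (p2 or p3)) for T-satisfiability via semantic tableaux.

Satisfiable (open branch found)

1. not (Dia Box (p2 or p3) implies Box (p2 or p3)), w0
2. Dia Box (p2 or p3), w0
3. not Box (p2 or p3), w0
4. Box (p2 or p3), w1
5. p2 or p3, w1
6. p3, w1
7. not (p2 or p3), w2
8. not p2, w2
9. not p3, w2
Accessibility: w0Rw0, w0Rw1, w0Rw2, w1Rw1, w2Rw2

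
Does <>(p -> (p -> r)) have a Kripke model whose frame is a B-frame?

1. <>(p -> (p -> r)), u
2. p -> (p -> r), v
3. p -> r, v
4. r, v
Accessibility: uRu, uRv, vRu, vRv

Yes, satisfiable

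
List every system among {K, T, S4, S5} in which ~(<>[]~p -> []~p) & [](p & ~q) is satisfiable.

T-tableau for the formula:
1. ~(<>[]~p -> []~p) & [](p & ~q), u
2. ~(<>[]~p -> []~p), u   [&-rule on 1]
3. [](p & ~q), u   [&-rule on 1]
4. <>[]~p, u   [~->-rule on 2]
5. ~[]~p, u   [~->-rule on 2]
6. p & ~q, u   [[]-rule on 3 via uRu]
7. p, u   [&-rule on 6]
8. ~q, u   [&-rule on 6]
9. []~p, v   [<>-rule on 4: fresh world v, uRv]
10. p & ~q, v   [[]-rule on 3 via uRv]
11. p, v   [&-rule on 10]
12. ~q, v   [&-rule on 10]
13. ~p, v   [[]-rule on 9 via vRv]
Accessibility: uRu, uRv, vRv
Branch closes: p and ~p both at v.
Every branch closes (one shown): unsatisfiable in T, hence also in S4, S5 (every S4/S5-frame is a T-frame).
K-tableau for the formula:
1. ~(<>[]~p -> []~p) & [](p & ~q), u
2. ~(<>[]~p -> []~p), u   [&-rule on 1]
3. [](p & ~q), u   [&-rule on 1]
4. <>[]~p, u   [~->-rule on 2]
5. ~[]~p, u   [~->-rule on 2]
6. []~p, v   [<>-rule on 4: fresh world v, uRv]
7. p & ~q, v   [[]-rule on 3 via uRv]
8. p, v   [&-rule on 7]
9. ~q, v   [&-rule on 7]
10. p, w   [~[]-rule on 5: fresh world w, uRw]
11. p & ~q, w   [[]-rule on 3 via uRw]
12. ~q, w   [&-rule on 11]
Accessibility: uRv, uRw
Complete open branch: satisfiable in K.

K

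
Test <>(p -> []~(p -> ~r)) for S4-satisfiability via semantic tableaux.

Satisfiable

1. <>(p -> []~(p -> ~r)), w0
2. p -> []~(p -> ~r), w1   [<>-rule on 1: fresh world w1, w0Rw1]
3. []~(p -> ~r), w1   [->-rule on 2 (branches; this branch)]
4. ~(p -> ~r), w1   [[]-rule on 3 via w1Rw1]
5. p, w1   [~->-rule on 4]
6. r, w1   [~->-rule on 4]
Accessibility: w0Rw0, w0Rw1, w1Rw1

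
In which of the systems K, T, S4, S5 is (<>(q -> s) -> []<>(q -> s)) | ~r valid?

S4-tableau for the negation ~((<>(q -> s) -> []<>(q -> s)) | ~r):
1. ~((<>(q -> s) -> []<>(q -> s)) | ~r), w0
2. ~(<>(q -> s) -> []<>(q -> s)), w0
3. r, w0
4. <>(q -> s), w0
5. ~[]<>(q -> s), w0
6. q -> s, w1
7. s, w1
8. ~<>(q -> s), w2
9. ~(q -> s), w2
10. q, w2
11. ~s, w2
Accessibility: w0Rw0, w0Rw1, w0Rw2, w1Rw1, w2Rw2
Complete open branch: countermodel on an S4-frame, so not valid in S4, nor in K, T (the same frame is also a K-frame and a T-frame).
S5-tableau for the negation ~((<>(q -> s) -> []<>(q -> s)) | ~r):
1. ~((<>(q -> s) -> []<>(q -> s)) | ~r), w0
2. ~(<>(q -> s) -> []<>(q -> s)), w0
3. r, w0
4. <>(q -> s), w0
5. ~[]<>(q -> s), w0
6. q -> s, w1
7. s, w1
8. ~<>(q -> s), w2
9. ~(q -> s), w0
10. q, w0
11. ~s, w0
12. ~(q -> s), w1
13. q, w1
14. ~s, w1
Accessibility: w0Rw0, w0Rw1, w0Rw2, w1Rw0, w1Rw1, w1Rw2, w2Rw0, w2Rw1, w2Rw2
Branch closes: s and ~s both at w1.
Every branch closes (one shown): valid in S5.

S5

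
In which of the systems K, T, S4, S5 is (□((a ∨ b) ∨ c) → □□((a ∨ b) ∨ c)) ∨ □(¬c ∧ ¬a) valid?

S4, S5

S4-tableau for the negation ¬((□((a ∨ b) ∨ c) → □□((a ∨ b) ∨ c)) ∨ □(¬c ∧ ¬a)):
1. ¬((□((a ∨ b) ∨ c) → □□((a ∨ b) ∨ c)) ∨ □(¬c ∧ ¬a)), u
2. ¬(□((a ∨ b) ∨ c) → □□((a ∨ b) ∨ c)), u
3. ¬□(¬c ∧ ¬a), u
4. □((a ∨ b) ∨ c), u
5. ¬□□((a ∨ b) ∨ c), u
6. (a ∨ b) ∨ c, u
7. a ∨ b, u
8. b, u
9. ¬(¬c ∧ ¬a), v
10. (a ∨ b) ∨ c, v
11. a, v
12. a ∨ b, v
13. b, v
14. ¬□((a ∨ b) ∨ c), w
15. (a ∨ b) ∨ c, w
16. a ∨ b, w
17. b, w
18. ¬((a ∨ b) ∨ c), x
19. ¬(a ∨ b), x
20. ¬c, x
21. ¬a, x
22. ¬b, x
23. (a ∨ b) ∨ c, x
24. a ∨ b, x
25. b, x
Accessibility: uRu, uRv, uRw, uRx, vRv, wRw, wRx, xRx
Branch closes: b and ¬b both at x.
Every branch closes (one shown): valid in S4, hence also in S5 (every theorem of S4 is a theorem of S5).
T-tableau for the negation ¬((□((a ∨ b) ∨ c) → □□((a ∨ b) ∨ c)) ∨ □(¬c ∧ ¬a)):
1. ¬((□((a ∨ b) ∨ c) → □□((a ∨ b) ∨ c)) ∨ □(¬c ∧ ¬a)), u
2. ¬(□((a ∨ b) ∨ c) → □□((a ∨ b) ∨ c)), u
3. ¬□(¬c ∧ ¬a), u
4. □((a ∨ b) ∨ c), u
5. ¬□□((a ∨ b) ∨ c), u
6. (a ∨ b) ∨ c, u
7. c, u
8. ¬(¬c ∧ ¬a), v
9. (a ∨ b) ∨ c, v
10. a, v
11. c, v
12. ¬□((a ∨ b) ∨ c), w
13. (a ∨ b) ∨ c, w
14. c, w
15. ¬((a ∨ b) ∨ c), x
16. ¬(a ∨ b), x
17. ¬c, x
18. ¬a, x
19. ¬b, x
Accessibility: uRu, uRv, uRw, vRv, wRw, wRx, xRx
Complete open branch: countermodel on a T-frame, so not valid in T, nor in K (the same frame is also a K-frame).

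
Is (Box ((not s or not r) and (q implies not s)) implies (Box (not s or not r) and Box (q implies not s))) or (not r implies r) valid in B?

Tableau for the negation not ((Box ((not s or not r) and (q implies not s)) implies (Box (not s or not r) and Box (q implies not s))) or (not r implies r)):
1. not ((Box ((not s or not r) and (q implies not s)) implies (Box (not s or not r) and Box (q implies not s))) or (not r implies r)), u
2. not (Box ((not s or not r) and (q implies not s)) implies (Box (not s or not r) and Box (q implies not s))), u
3. not (not r implies r), u
4. Box ((not s or not r) and (q implies not s)), u
5. not (Box (not s or not r) and Box (q implies not s)), u
6. not r, u
7. (not s or not r) and (q implies not s), u
8. not s or not r, u
9. q implies not s, u
10. not Box (q implies not s), u
11. not s, u
12. not (q implies not s), v
13. q, v
14. s, v
15. (not s or not r) and (q implies not s), v
16. not s or not r, v
17. q implies not s, v
18. not r, v
19. not s, v
Accessibility: uRu, uRv, vRu, vRv
Branch closes: s and not s both at v.
All branches of the negation close; one closing branch shown above.

Valid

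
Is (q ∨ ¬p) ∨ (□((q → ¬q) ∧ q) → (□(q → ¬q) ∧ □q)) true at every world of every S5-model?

Valid in S5

Tableau for the negation ¬((q ∨ ¬p) ∨ (□((q → ¬q) ∧ q) → (□(q → ¬q) ∧ □q))):
1. ¬((q ∨ ¬p) ∨ (□((q → ¬q) ∧ q) → (□(q → ¬q) ∧ □q))), 0
2. ¬(q ∨ ¬p), 0
3. ¬(□((q → ¬q) ∧ q) → (□(q → ¬q) ∧ □q)), 0
4. ¬q, 0
5. p, 0
6. □((q → ¬q) ∧ q), 0
7. ¬(□(q → ¬q) ∧ □q), 0
8. (q → ¬q) ∧ q, 0
9. q → ¬q, 0
10. q, 0
Accessibility: 0R0
Branch closes: q and ¬q both at 0.
All branches of the negation close; one closing branch shown above.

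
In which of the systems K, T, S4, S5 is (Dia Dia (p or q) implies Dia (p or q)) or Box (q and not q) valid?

S4-tableau for the negation not ((Dia Dia (p or q) implies Dia (p or q)) or Box (q and not q)):
1. not ((Dia Dia (p or q) implies Dia (p or q)) or Box (q and not q)), w0
2. not (Dia Dia (p or q) implies Dia (p or q)), w0
3. not Box (q and not q), w0
4. Dia Dia (p or q), w0
5. not Dia (p or q), w0
6. not (p or q), w0
7. not p, w0
8. not q, w0
9. not (q and not q), w1
10. not (p or q), w1
11. not p, w1
12. not q, w1
13. Dia (p or q), w2
14. not (p or q), w2
15. not p, w2
16. not q, w2
17. p or q, w3
18. not (p or q), w3
19. not p, w3
20. not q, w3
21. q, w3
Accessibility: w0Rw0, w0Rw1, w0Rw2, w0Rw3, w1Rw1, w2Rw2, w2Rw3, w3Rw3
Branch closes: q and not q both at w3.
Every branch closes (one shown): valid in S4, hence also in S5 (every theorem of S4 is a theorem of S5).
T-tableau for the negation not ((Dia Dia (p or q) implies Dia (p or q)) or Box (q and not q)):
1. not ((Dia Dia (p or q) implies Dia (p or q)) or Box (q and not q)), w0
2. not (Dia Dia (p or q) implies Dia (p or q)), w0
3. not Box (q and not q), w0
4. Dia Dia (p or q), w0
5. not Dia (p or q), w0
6. not (p or q), w0
7. not p, w0
8. not q, w0
9. not (q and not q), w1
10. not (p or q), w1
11. not p, w1
12. not q, w1
13. Dia (p or q), w2
14. not (p or q), w2
15. not p, w2
16. not q, w2
17. p or q, w3
18. q, w3
Accessibility: w0Rw0, w0Rw1, w0Rw2, w1Rw1, w2Rw2, w2Rw3, w3Rw3
Complete open branch: countermodel on a T-frame, so not valid in T, nor in K (the same frame is also a K-frame).

S4, S5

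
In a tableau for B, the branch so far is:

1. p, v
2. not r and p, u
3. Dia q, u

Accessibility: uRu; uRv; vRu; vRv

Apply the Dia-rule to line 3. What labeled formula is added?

a fresh world w with uRw, and q at w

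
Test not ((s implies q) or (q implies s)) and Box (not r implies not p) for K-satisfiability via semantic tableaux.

1. not ((s implies q) or (q implies s)) and Box (not r implies not p), 0
2. not ((s implies q) or (q implies s)), 0
3. Box (not r implies not p), 0
4. not (s implies q), 0
5. not (q implies s), 0
6. s, 0
7. not q, 0
8. q, 0
9. not s, 0
Branch closes: q and not q both at 0.
(One branch shown.) All branches close.

No, unsatisfiable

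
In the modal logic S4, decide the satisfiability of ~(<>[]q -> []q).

1. ~(<>[]q -> []q), u
2. <>[]q, u
3. ~[]q, u
4. []q, v
5. q, v
6. ~q, w
Accessibility: uRu, uRv, uRw, vRv, wRw

Satisfiable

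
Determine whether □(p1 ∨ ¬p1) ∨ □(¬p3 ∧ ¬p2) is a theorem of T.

Valid in T

Tableau for the negation ¬(□(p1 ∨ ¬p1) ∨ □(¬p3 ∧ ¬p2)):
1. ¬(□(p1 ∨ ¬p1) ∨ □(¬p3 ∧ ¬p2)), u
2. ¬□(p1 ∨ ¬p1), u   [¬∨-rule on 1]
3. ¬□(¬p3 ∧ ¬p2), u   [¬∨-rule on 1]
4. ¬(p1 ∨ ¬p1), v   [¬□-rule on 2: fresh world v, uRv]
5. ¬p1, v   [¬∨-rule on 4]
6. p1, v   [¬∨-rule on 4]
Accessibility: uRu, uRv, vRv
Branch closes: p1 and ¬p1 both at v.
Every branch of the negation's tableau closes; the branch above is one of them.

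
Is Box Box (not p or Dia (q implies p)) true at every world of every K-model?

Not valid

Tableau for the negation not Box Box (not p or Dia (q implies p)):
1. not Box Box (not p or Dia (q implies p)), w0
2. not Box (not p or Dia (q implies p)), w1
3. not (not p or Dia (q implies p)), w2
4. p, w2
5. not Dia (q implies p), w2
Accessibility: w0Rw1, w1Rw2
The negation has an open branch (countermodel exists).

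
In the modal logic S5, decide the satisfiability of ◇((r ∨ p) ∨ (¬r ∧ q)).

1. ◇((r ∨ p) ∨ (¬r ∧ q)), w0
2. (r ∨ p) ∨ (¬r ∧ q), w1
3. ¬r ∧ q, w1
4. ¬r, w1
5. q, w1
Accessibility: w0Rw0, w0Rw1, w1Rw0, w1Rw1

Yes, satisfiable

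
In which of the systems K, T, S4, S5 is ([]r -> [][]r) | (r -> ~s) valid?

S4, S5

T-tableau for the negation ~(([]r -> [][]r) | (r -> ~s)):
1. ~(([]r -> [][]r) | (r -> ~s)), 0
2. ~([]r -> [][]r), 0
3. ~(r -> ~s), 0
4. []r, 0
5. ~[][]r, 0
6. r, 0
7. s, 0
8. ~[]r, 1
9. r, 1
10. ~r, 2
Accessibility: 0R0, 0R1, 1R1, 1R2, 2R2
Complete open branch: countermodel on a T-frame, so not valid in T, nor in K (the same frame is also a K-frame).
S4-tableau for the negation ~(([]r -> [][]r) | (r -> ~s)):
1. ~(([]r -> [][]r) | (r -> ~s)), 0
2. ~([]r -> [][]r), 0
3. ~(r -> ~s), 0
4. []r, 0
5. ~[][]r, 0
6. r, 0
7. s, 0
8. ~[]r, 1
9. r, 1
10. ~r, 2
11. r, 2
Accessibility: 0R0, 0R1, 0R2, 1R1, 1R2, 2R2
Branch closes: r and ~r both at 2.
Every branch closes (one shown): valid in S4, hence also in S5 (every theorem of S4 is a theorem of S5).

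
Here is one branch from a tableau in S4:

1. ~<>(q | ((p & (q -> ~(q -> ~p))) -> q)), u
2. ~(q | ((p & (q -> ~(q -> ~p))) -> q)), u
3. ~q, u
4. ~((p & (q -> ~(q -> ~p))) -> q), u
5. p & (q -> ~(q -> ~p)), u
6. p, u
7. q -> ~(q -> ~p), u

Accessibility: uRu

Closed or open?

No world carries both an atom and its negation.

No, open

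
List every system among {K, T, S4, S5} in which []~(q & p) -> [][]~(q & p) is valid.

S4, S5

T-tableau for the negation ~([]~(q & p) -> [][]~(q & p)):
1. ~([]~(q & p) -> [][]~(q & p)), w0
2. []~(q & p), w0   [~->-rule on 1]
3. ~[][]~(q & p), w0   [~->-rule on 1]
4. ~(q & p), w0   [[]-rule on 2 via w0Rw0]
5. ~p, w0   [~&-rule on 4 (branches; this branch)]
6. ~[]~(q & p), w1   [~[]-rule on 3: fresh world w1, w0Rw1]
7. ~(q & p), w1   [[]-rule on 2 via w0Rw1]
8. ~p, w1   [~&-rule on 7 (branches; this branch)]
9. q & p, w2   [~[]-rule on 6: fresh world w2, w1Rw2]
10. q, w2   [&-rule on 9]
11. p, w2   [&-rule on 9]
Accessibility: w0Rw0, w0Rw1, w1Rw1, w1Rw2, w2Rw2
Complete open branch: countermodel on a T-frame, so not valid in T, nor in K (the same frame is also a K-frame).
S4-tableau for the negation ~([]~(q & p) -> [][]~(q & p)):
1. ~([]~(q & p) -> [][]~(q & p)), w0
2. []~(q & p), w0   [~->-rule on 1]
3. ~[][]~(q & p), w0   [~->-rule on 1]
4. ~(q & p), w0   [[]-rule on 2 via w0Rw0]
5. ~p, w0   [~&-rule on 4 (branches; this branch)]
6. ~[]~(q & p), w1   [~[]-rule on 3: fresh world w1, w0Rw1]
7. ~(q & p), w1   [[]-rule on 2 via w0Rw1]
8. ~p, w1   [~&-rule on 7 (branches; this branch)]
9. q & p, w2   [~[]-rule on 6: fresh world w2, w1Rw2]
10. q, w2   [&-rule on 9]
11. p, w2   [&-rule on 9]
12. ~(q & p), w2   [[]-rule on 2 via w0Rw2]
13. ~p, w2   [~&-rule on 12 (branches; this branch)]
Accessibility: w0Rw0, w0Rw1, w0Rw2, w1Rw1, w1Rw2, w2Rw2
Branch closes: p and ~p both at w2.
Every branch closes (one shown): valid in S4, hence also in S5 (every theorem of S4 is a theorem of S5).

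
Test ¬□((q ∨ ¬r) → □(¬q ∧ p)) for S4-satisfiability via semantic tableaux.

1. ¬□((q ∨ ¬r) → □(¬q ∧ p)), 0
2. ¬((q ∨ ¬r) → □(¬q ∧ p)), 1   [¬□-rule on 1: fresh world 1, 0R1]
3. q ∨ ¬r, 1   [¬→-rule on 2]
4. ¬□(¬q ∧ p), 1   [¬→-rule on 2]
5. ¬r, 1   [∨-rule on 3 (branches; this branch)]
6. ¬(¬q ∧ p), 2   [¬□-rule on 4: fresh world 2, 1R2]
7. ¬p, 2   [¬∧-rule on 6 (branches; this branch)]
Accessibility: 0R0, 0R1, 0R2, 1R1, 1R2, 2R2

Yes, satisfiable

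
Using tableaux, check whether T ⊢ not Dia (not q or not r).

Not valid

Tableau for the negation Dia (not q or not r):
1. Dia (not q or not r), w0
2. not q or not r, w1
3. not r, w1
Accessibility: w0Rw0, w0Rw1, w1Rw1
The negation has an open branch (countermodel exists).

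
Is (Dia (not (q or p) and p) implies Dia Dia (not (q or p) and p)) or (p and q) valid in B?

Tableau for the negation not ((Dia (not (q or p) and p) implies Dia Dia (not (q or p) and p)) or (p and q)):
1. not ((Dia (not (q or p) and p) implies Dia Dia (not (q or p) and p)) or (p and q)), 0
2. not (Dia (not (q or p) and p) implies Dia Dia (not (q or p) and p)), 0
3. not (p and q), 0
4. Dia (not (q or p) and p), 0
5. not Dia Dia (not (q or p) and p), 0
6. not Dia (not (q or p) and p), 0
7. not (not (q or p) and p), 0
8. not q, 0
9. q or p, 0
10. p, 0
11. not (q or p) and p, 1
12. not (q or p), 1
13. p, 1
14. not q, 1
15. not p, 1
Accessibility: 0R0, 0R1, 1R0, 1R1
Branch closes: p and not p both at 1.
All branches of the negation close; one closing branch shown above.

Valid in B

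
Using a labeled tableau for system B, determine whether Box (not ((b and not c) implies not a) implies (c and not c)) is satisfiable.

1. Box (not ((b and not c) implies not a) implies (c and not c)), 0
2. not ((b and not c) implies not a) implies (c and not c), 0   [Box-rule on 1 via 0R0]
3. (b and not c) implies not a, 0   [implies-rule on 2 (branches; this branch)]
4. not a, 0   [implies-rule on 3 (branches; this branch)]
Accessibility: 0R0

Satisfiable (open branch found)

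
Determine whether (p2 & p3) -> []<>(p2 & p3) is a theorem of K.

Tableau for the negation ~((p2 & p3) -> []<>(p2 & p3)):
1. ~((p2 & p3) -> []<>(p2 & p3)), w0
2. p2 & p3, w0
3. ~[]<>(p2 & p3), w0
4. p2, w0
5. p3, w0
6. ~<>(p2 & p3), w1
Accessibility: w0Rw1
The negation has an open branch (countermodel exists).

Not valid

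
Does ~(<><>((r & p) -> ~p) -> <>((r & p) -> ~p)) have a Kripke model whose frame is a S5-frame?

Unsatisfiable (every branch closes)

1. ~(<><>((r & p) -> ~p) -> <>((r & p) -> ~p)), u
2. <><>((r & p) -> ~p), u
3. ~<>((r & p) -> ~p), u
4. ~((r & p) -> ~p), u
5. r & p, u
6. p, u
7. r, u
8. <>((r & p) -> ~p), v
9. ~((r & p) -> ~p), v
10. r & p, v
11. p, v
12. r, v
13. (r & p) -> ~p, w
14. ~((r & p) -> ~p), w
15. r & p, w
16. p, w
17. r, w
18. ~(r & p), w
19. ~p, w
Accessibility: uRu, uRv, uRw, vRu, vRv, vRw, wRu, wRv, wRw
Branch closes: p and ~p both at w.
(One branch shown.) All branches close.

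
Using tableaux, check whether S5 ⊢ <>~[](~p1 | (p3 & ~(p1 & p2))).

Tableau for the negation ~<>~[](~p1 | (p3 & ~(p1 & p2))):
1. ~<>~[](~p1 | (p3 & ~(p1 & p2))), u
2. [](~p1 | (p3 & ~(p1 & p2))), u
3. ~p1 | (p3 & ~(p1 & p2)), u
4. p3 & ~(p1 & p2), u
5. p3, u
6. ~(p1 & p2), u
7. ~p2, u
Accessibility: uRu
The negation has an open branch (countermodel exists).

No, not valid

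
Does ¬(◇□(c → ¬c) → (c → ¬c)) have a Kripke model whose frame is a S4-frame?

Satisfiable (open branch found)

1. ¬(◇□(c → ¬c) → (c → ¬c)), 0
2. ◇□(c → ¬c), 0
3. ¬(c → ¬c), 0
4. c, 0
5. □(c → ¬c), 1
6. c → ¬c, 1
7. ¬c, 1
Accessibility: 0R0, 0R1, 1R1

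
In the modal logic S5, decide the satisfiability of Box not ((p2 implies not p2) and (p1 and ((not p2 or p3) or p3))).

Yes, satisfiable

1. Box not ((p2 implies not p2) and (p1 and ((not p2 or p3) or p3))), 0
2. not ((p2 implies not p2) and (p1 and ((not p2 or p3) or p3))), 0
3. not (p1 and ((not p2 or p3) or p3)), 0
4. not ((not p2 or p3) or p3), 0
5. not (not p2 or p3), 0
6. not p3, 0
7. p2, 0
Accessibility: 0R0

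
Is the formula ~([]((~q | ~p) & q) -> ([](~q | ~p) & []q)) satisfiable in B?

Unsatisfiable

1. ~([]((~q | ~p) & q) -> ([](~q | ~p) & []q)), w0
2. []((~q | ~p) & q), w0   [~->-rule on 1]
3. ~([](~q | ~p) & []q), w0   [~->-rule on 1]
4. (~q | ~p) & q, w0   [[]-rule on 2 via w0Rw0]
5. ~q | ~p, w0   [&-rule on 4]
6. q, w0   [&-rule on 4]
7. ~[](~q | ~p), w0   [~&-rule on 3 (branches; this branch)]
8. ~p, w0   [|-rule on 5 (branches; this branch)]
9. ~(~q | ~p), w1   [~[]-rule on 7: fresh world w1, w0Rw1]
10. q, w1   [~|-rule on 9]
11. p, w1   [~|-rule on 9]
12. (~q | ~p) & q, w1   [[]-rule on 2 via w0Rw1]
13. ~q | ~p, w1   [&-rule on 12]
14. ~p, w1   [|-rule on 13 (branches; this branch)]
Accessibility: w0Rw0, w0Rw1, w1Rw0, w1Rw1
Branch closes: p and ~p both at w1.
(One branch shown.) All branches close.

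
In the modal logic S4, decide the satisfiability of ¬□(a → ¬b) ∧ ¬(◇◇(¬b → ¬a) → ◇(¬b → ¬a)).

1. ¬□(a → ¬b) ∧ ¬(◇◇(¬b → ¬a) → ◇(¬b → ¬a)), w0
2. ¬□(a → ¬b), w0
3. ¬(◇◇(¬b → ¬a) → ◇(¬b → ¬a)), w0
4. ◇◇(¬b → ¬a), w0
5. ¬◇(¬b → ¬a), w0
6. ¬(¬b → ¬a), w0
7. ¬b, w0
8. a, w0
9. ¬(a → ¬b), w1
10. a, w1
11. b, w1
12. ¬(¬b → ¬a), w1
13. ¬b, w1
Accessibility: w0Rw0, w0Rw1, w1Rw1
Branch closes: b and ¬b both at w1.
Every branch closes; the branch above is one of them.

Unsatisfiable (every branch closes)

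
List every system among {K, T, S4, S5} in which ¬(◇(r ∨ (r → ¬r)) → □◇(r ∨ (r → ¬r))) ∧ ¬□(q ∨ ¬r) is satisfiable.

K

K-tableau for the formula:
1. ¬(◇(r ∨ (r → ¬r)) → □◇(r ∨ (r → ¬r))) ∧ ¬□(q ∨ ¬r), w0
2. ¬(◇(r ∨ (r → ¬r)) → □◇(r ∨ (r → ¬r))), w0   [∧-rule on 1]
3. ¬□(q ∨ ¬r), w0   [∧-rule on 1]
4. ◇(r ∨ (r → ¬r)), w0   [¬→-rule on 2]
5. ¬□◇(r ∨ (r → ¬r)), w0   [¬→-rule on 2]
6. ¬(q ∨ ¬r), w1   [¬□-rule on 3: fresh world w1, w0Rw1]
7. ¬q, w1   [¬∨-rule on 6]
8. r, w1   [¬∨-rule on 6]
9. r ∨ (r → ¬r), w2   [◇-rule on 4: fresh world w2, w0Rw2]
10. r → ¬r, w2   [∨-rule on 9 (branches; this branch)]
11. ¬r, w2   [→-rule on 10 (branches; this branch)]
12. ¬◇(r ∨ (r → ¬r)), w3   [¬□-rule on 5: fresh world w3, w0Rw3]
Accessibility: w0Rw1, w0Rw2, w0Rw3
Complete open branch: satisfiable in K.
T-tableau for the formula:
1. ¬(◇(r ∨ (r → ¬r)) → □◇(r ∨ (r → ¬r))) ∧ ¬□(q ∨ ¬r), w0
2. ¬(◇(r ∨ (r → ¬r)) → □◇(r ∨ (r → ¬r))), w0   [∧-rule on 1]
3. ¬□(q ∨ ¬r), w0   [∧-rule on 1]
4. ◇(r ∨ (r → ¬r)), w0   [¬→-rule on 2]
5. ¬□◇(r ∨ (r → ¬r)), w0   [¬→-rule on 2]
6. ¬(q ∨ ¬r), w1   [¬□-rule on 3: fresh world w1, w0Rw1]
7. ¬q, w1   [¬∨-rule on 6]
8. r, w1   [¬∨-rule on 6]
9. r ∨ (r → ¬r), w2   [◇-rule on 4: fresh world w2, w0Rw2]
10. r → ¬r, w2   [∨-rule on 9 (branches; this branch)]
11. ¬r, w2   [→-rule on 10 (branches; this branch)]
12. ¬◇(r ∨ (r → ¬r)), w3   [¬□-rule on 5: fresh world w3, w0Rw3]
13. ¬(r ∨ (r → ¬r)), w3   [¬◇-rule on 12 via w3Rw3]
14. ¬r, w3   [¬∨-rule on 13]
15. ¬(r → ¬r), w3   [¬∨-rule on 13]
16. r, w3   [¬→-rule on 15]
Accessibility: w0Rw0, w0Rw1, w0Rw2, w0Rw3, w1Rw1, w2Rw2, w3Rw3
Branch closes: r and ¬r both at w3.
Every branch closes (one shown): unsatisfiable in T, hence also in S4, S5 (every S4/S5-frame is a T-frame).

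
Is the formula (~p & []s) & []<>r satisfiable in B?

1. (~p & []s) & []<>r, 0
2. ~p & []s, 0
3. []<>r, 0
4. ~p, 0
5. []s, 0
6. <>r, 0
7. s, 0
8. r, 1
9. <>r, 1
10. s, 1
11. r, 2
Accessibility: 0R0, 0R1, 1R0, 1R1, 1R2, 2R1, 2R2

Yes, satisfiable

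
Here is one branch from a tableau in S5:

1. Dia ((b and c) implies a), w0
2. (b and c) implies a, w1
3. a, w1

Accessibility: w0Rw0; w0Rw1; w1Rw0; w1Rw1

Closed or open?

No atom appears with both signs at the same world.

Open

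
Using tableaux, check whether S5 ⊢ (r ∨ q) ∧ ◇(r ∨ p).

Invalid (countermodel exists)

Tableau for the negation ¬((r ∨ q) ∧ ◇(r ∨ p)):
1. ¬((r ∨ q) ∧ ◇(r ∨ p)), u
2. ¬◇(r ∨ p), u
3. ¬(r ∨ p), u
4. ¬r, u
5. ¬p, u
Accessibility: uRu
The negation has an open branch (countermodel exists).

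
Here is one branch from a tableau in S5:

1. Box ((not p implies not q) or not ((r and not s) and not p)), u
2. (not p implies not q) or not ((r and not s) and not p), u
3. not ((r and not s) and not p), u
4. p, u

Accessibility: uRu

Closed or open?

No world carries both an atom and its negation.

No, open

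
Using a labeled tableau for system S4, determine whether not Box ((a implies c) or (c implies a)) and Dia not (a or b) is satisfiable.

1. not Box ((a implies c) or (c implies a)) and Dia not (a or b), w0
2. not Box ((a implies c) or (c implies a)), w0   [and-rule on 1]
3. Dia not (a or b), w0   [and-rule on 1]
4. not ((a implies c) or (c implies a)), w1   [neg-Box-rule on 2: fresh world w1, w0Rw1]
5. not (a implies c), w1   [neg-or-rule on 4]
6. not (c implies a), w1   [neg-or-rule on 4]
7. a, w1   [neg-implies-rule on 5]
8. not c, w1   [neg-implies-rule on 5]
9. c, w1   [neg-implies-rule on 6]
10. not a, w1   [neg-implies-rule on 6]
Accessibility: w0Rw0, w0Rw1, w1Rw1
Branch closes: c and not c both at w1.
Every branch closes; the branch above is one of them.

No, unsatisfiable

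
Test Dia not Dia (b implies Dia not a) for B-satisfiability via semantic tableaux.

Satisfiable

1. Dia not Dia (b implies Dia not a), u
2. not Dia (b implies Dia not a), v
3. not (b implies Dia not a), u
4. b, u
5. not Dia not a, u
6. not (b implies Dia not a), v
7. b, v
8. not Dia not a, v
9. a, u
10. a, v
Accessibility: uRu, uRv, vRu, vRv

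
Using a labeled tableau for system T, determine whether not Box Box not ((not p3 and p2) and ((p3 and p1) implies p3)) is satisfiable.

Yes, satisfiable

1. not Box Box not ((not p3 and p2) and ((p3 and p1) implies p3)), 0
2. not Box not ((not p3 and p2) and ((p3 and p1) implies p3)), 1   [neg-Box-rule on 1: fresh world 1, 0R1]
3. (not p3 and p2) and ((p3 and p1) implies p3), 2   [neg-Box-rule on 2: fresh world 2, 1R2]
4. not p3 and p2, 2   [and-rule on 3]
5. (p3 and p1) implies p3, 2   [and-rule on 3]
6. not p3, 2   [and-rule on 4]
7. p2, 2   [and-rule on 4]
8. not (p3 and p1), 2   [implies-rule on 5 (branches; this branch)]
9. not p1, 2   [neg-and-rule on 8 (branches; this branch)]
Accessibility: 0R0, 0R1, 1R1, 1R2, 2R2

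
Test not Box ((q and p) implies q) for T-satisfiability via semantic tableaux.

1. not Box ((q and p) implies q), 0
2. not ((q and p) implies q), 1   [neg-Box-rule on 1: fresh world 1, 0R1]
3. q and p, 1   [neg-implies-rule on 2]
4. not q, 1   [neg-implies-rule on 2]
5. q, 1   [and-rule on 3]
6. p, 1   [and-rule on 3]
Accessibility: 0R0, 0R1, 1R1
Branch closes: q and not q both at 1.
All branches of the tableau close; one closing branch shown above.

No, unsatisfiable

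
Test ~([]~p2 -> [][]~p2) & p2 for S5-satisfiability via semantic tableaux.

Unsatisfiable

1. ~([]~p2 -> [][]~p2) & p2, 0
2. ~([]~p2 -> [][]~p2), 0   [&-rule on 1]
3. p2, 0   [&-rule on 1]
4. []~p2, 0   [~->-rule on 2]
5. ~[][]~p2, 0   [~->-rule on 2]
6. ~p2, 0   [[]-rule on 4 via 0R0]
Accessibility: 0R0
Branch closes: p2 and ~p2 both at 0.
Every branch closes; the branch above is one of them.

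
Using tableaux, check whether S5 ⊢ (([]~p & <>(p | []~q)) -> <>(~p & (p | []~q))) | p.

Valid

Tableau for the negation ~((([]~p & <>(p | []~q)) -> <>(~p & (p | []~q))) | p):
1. ~((([]~p & <>(p | []~q)) -> <>(~p & (p | []~q))) | p), 0
2. ~(([]~p & <>(p | []~q)) -> <>(~p & (p | []~q))), 0
3. ~p, 0
4. []~p & <>(p | []~q), 0
5. ~<>(~p & (p | []~q)), 0
6. []~p, 0
7. <>(p | []~q), 0
8. ~(~p & (p | []~q)), 0
9. ~(p | []~q), 0
10. ~[]~q, 0
11. p | []~q, 1
12. ~(~p & (p | []~q)), 1
13. ~p, 1
14. []~q, 1
15. ~q, 0
16. ~q, 1
17. ~(p | []~q), 1
18. ~[]~q, 1
19. q, 2
20. ~(~p & (p | []~q)), 2
21. ~p, 2
22. ~q, 2
Accessibility: 0R0, 0R1, 0R2, 1R0, 1R1, 1R2, 2R0, 2R1, 2R2
Branch closes: q and ~q both at 2.
Every branch of the negation's tableau closes; the branch above is one of them.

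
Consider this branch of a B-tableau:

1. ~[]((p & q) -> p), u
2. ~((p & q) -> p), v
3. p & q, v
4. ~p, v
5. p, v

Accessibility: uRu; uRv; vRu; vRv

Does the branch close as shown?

Closed

Both p and ~p appear at v.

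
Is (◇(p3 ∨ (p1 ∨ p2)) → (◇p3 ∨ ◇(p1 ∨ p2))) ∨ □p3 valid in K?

Tableau for the negation ¬((◇(p3 ∨ (p1 ∨ p2)) → (◇p3 ∨ ◇(p1 ∨ p2))) ∨ □p3):
1. ¬((◇(p3 ∨ (p1 ∨ p2)) → (◇p3 ∨ ◇(p1 ∨ p2))) ∨ □p3), u
2. ¬(◇(p3 ∨ (p1 ∨ p2)) → (◇p3 ∨ ◇(p1 ∨ p2))), u
3. ¬□p3, u
4. ◇(p3 ∨ (p1 ∨ p2)), u
5. ¬(◇p3 ∨ ◇(p1 ∨ p2)), u
6. ¬◇p3, u
7. ¬◇(p1 ∨ p2), u
8. ¬p3, v
9. ¬(p1 ∨ p2), v
10. ¬p1, v
11. ¬p2, v
12. p3 ∨ (p1 ∨ p2), w
13. ¬p3, w
14. ¬(p1 ∨ p2), w
15. ¬p1, w
16. ¬p2, w
17. p1 ∨ p2, w
18. p2, w
Accessibility: uRv, uRw
Branch closes: p2 and ¬p2 both at w.
Every branch of the negation's tableau closes; the branch above is one of them.

Valid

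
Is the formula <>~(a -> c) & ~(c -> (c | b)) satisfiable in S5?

1. <>~(a -> c) & ~(c -> (c | b)), 0
2. <>~(a -> c), 0   [&-rule on 1]
3. ~(c -> (c | b)), 0   [&-rule on 1]
4. c, 0   [~->-rule on 3]
5. ~(c | b), 0   [~->-rule on 3]
6. ~c, 0   [~|-rule on 5]
7. ~b, 0   [~|-rule on 5]
Accessibility: 0R0
Branch closes: c and ~c both at 0.
Every branch closes; the branch above is one of them.

No, unsatisfiable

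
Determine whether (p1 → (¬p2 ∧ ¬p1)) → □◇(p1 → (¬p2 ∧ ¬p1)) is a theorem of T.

Invalid (countermodel exists)

Tableau for the negation ¬((p1 → (¬p2 ∧ ¬p1)) → □◇(p1 → (¬p2 ∧ ¬p1))):
1. ¬((p1 → (¬p2 ∧ ¬p1)) → □◇(p1 → (¬p2 ∧ ¬p1))), u
2. p1 → (¬p2 ∧ ¬p1), u
3. ¬□◇(p1 → (¬p2 ∧ ¬p1)), u
4. ¬p2 ∧ ¬p1, u
5. ¬p2, u
6. ¬p1, u
7. ¬◇(p1 → (¬p2 ∧ ¬p1)), v
8. ¬(p1 → (¬p2 ∧ ¬p1)), v
9. p1, v
10. ¬(¬p2 ∧ ¬p1), v
Accessibility: uRu, uRv, vRv
The negation has an open branch (countermodel exists).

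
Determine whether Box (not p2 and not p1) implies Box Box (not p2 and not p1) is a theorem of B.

Tableau for the negation not (Box (not p2 and not p1) implies Box Box (not p2 and not p1)):
1. not (Box (not p2 and not p1) implies Box Box (not p2 and not p1)), w0
2. Box (not p2 and not p1), w0
3. not Box Box (not p2 and not p1), w0
4. not p2 and not p1, w0
5. not p2, w0
6. not p1, w0
7. not Box (not p2 and not p1), w1
8. not p2 and not p1, w1
9. not p2, w1
10. not p1, w1
11. not (not p2 and not p1), w2
12. p1, w2
Accessibility: w0Rw0, w0Rw1, w1Rw0, w1Rw1, w1Rw2, w2Rw1, w2Rw2
The negation has an open branch (countermodel exists).

Invalid (countermodel exists)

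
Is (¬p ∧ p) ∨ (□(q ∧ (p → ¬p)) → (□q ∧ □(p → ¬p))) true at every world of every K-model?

Tableau for the negation ¬((¬p ∧ p) ∨ (□(q ∧ (p → ¬p)) → (□q ∧ □(p → ¬p)))):
1. ¬((¬p ∧ p) ∨ (□(q ∧ (p → ¬p)) → (□q ∧ □(p → ¬p)))), w0
2. ¬(¬p ∧ p), w0   [¬∨-rule on 1]
3. ¬(□(q ∧ (p → ¬p)) → (□q ∧ □(p → ¬p))), w0   [¬∨-rule on 1]
4. □(q ∧ (p → ¬p)), w0   [¬→-rule on 3]
5. ¬(□q ∧ □(p → ¬p)), w0   [¬→-rule on 3]
6. ¬p, w0   [¬∧-rule on 2 (branches; this branch)]
7. ¬□(p → ¬p), w0   [¬∧-rule on 5 (branches; this branch)]
8. ¬(p → ¬p), w1   [¬□-rule on 7: fresh world w1, w0Rw1]
9. p, w1   [¬→-rule on 8]
10. q ∧ (p → ¬p), w1   [□-rule on 4 via w0Rw1]
11. q, w1   [∧-rule on 10]
12. p → ¬p, w1   [∧-rule on 10]
13. ¬p, w1   [→-rule on 12 (branches; this branch)]
Accessibility: w0Rw1
Branch closes: p and ¬p both at w1.
All branches of the negation close; one closing branch shown above.

Valid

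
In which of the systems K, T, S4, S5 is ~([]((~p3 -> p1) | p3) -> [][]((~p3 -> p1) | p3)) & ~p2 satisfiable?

K, T

S4-tableau for the formula:
1. ~([]((~p3 -> p1) | p3) -> [][]((~p3 -> p1) | p3)) & ~p2, 0
2. ~([]((~p3 -> p1) | p3) -> [][]((~p3 -> p1) | p3)), 0   [&-rule on 1]
3. ~p2, 0   [&-rule on 1]
4. []((~p3 -> p1) | p3), 0   [~->-rule on 2]
5. ~[][]((~p3 -> p1) | p3), 0   [~->-rule on 2]
6. (~p3 -> p1) | p3, 0   [[]-rule on 4 via 0R0]
7. ~p3 -> p1, 0   [|-rule on 6 (branches; this branch)]
8. p1, 0   [->-rule on 7 (branches; this branch)]
9. ~[]((~p3 -> p1) | p3), 1   [~[]-rule on 5: fresh world 1, 0R1]
10. (~p3 -> p1) | p3, 1   [[]-rule on 4 via 0R1]
11. ~p3 -> p1, 1   [|-rule on 10 (branches; this branch)]
12. p1, 1   [->-rule on 11 (branches; this branch)]
13. ~((~p3 -> p1) | p3), 2   [~[]-rule on 9: fresh world 2, 1R2]
14. ~(~p3 -> p1), 2   [~|-rule on 13]
15. ~p3, 2   [~|-rule on 13]
16. ~p1, 2   [~->-rule on 14]
17. (~p3 -> p1) | p3, 2   [[]-rule on 4 via 0R2]
18. ~p3 -> p1, 2   [|-rule on 17 (branches; this branch)]
19. p1, 2   [->-rule on 18 (branches; this branch)]
Accessibility: 0R0, 0R1, 0R2, 1R1, 1R2, 2R2
Branch closes: p1 and ~p1 both at 2.
Every branch closes (one shown): unsatisfiable in S4, hence also in S5 (every S5-frame is an S4-frame).
T-tableau for the formula:
1. ~([]((~p3 -> p1) | p3) -> [][]((~p3 -> p1) | p3)) & ~p2, 0
2. ~([]((~p3 -> p1) | p3) -> [][]((~p3 -> p1) | p3)), 0   [&-rule on 1]
3. ~p2, 0   [&-rule on 1]
4. []((~p3 -> p1) | p3), 0   [~->-rule on 2]
5. ~[][]((~p3 -> p1) | p3), 0   [~->-rule on 2]
6. (~p3 -> p1) | p3, 0   [[]-rule on 4 via 0R0]
7. p3, 0   [|-rule on 6 (branches; this branch)]
8. ~[]((~p3 -> p1) | p3), 1   [~[]-rule on 5: fresh world 1, 0R1]
9. (~p3 -> p1) | p3, 1   [[]-rule on 4 via 0R1]
10. p3, 1   [|-rule on 9 (branches; this branch)]
11. ~((~p3 -> p1) | p3), 2   [~[]-rule on 8: fresh world 2, 1R2]
12. ~(~p3 -> p1), 2   [~|-rule on 11]
13. ~p3, 2   [~|-rule on 11]
14. ~p1, 2   [~->-rule on 12]
Accessibility: 0R0, 0R1, 1R1, 1R2, 2R2
Complete open branch: satisfiable in T, hence also in K (this T-model is also a K-model).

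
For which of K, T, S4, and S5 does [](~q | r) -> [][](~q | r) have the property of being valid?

S4-tableau for the negation ~([](~q | r) -> [][](~q | r)):
1. ~([](~q | r) -> [][](~q | r)), 0
2. [](~q | r), 0
3. ~[][](~q | r), 0
4. ~q | r, 0
5. r, 0
6. ~[](~q | r), 1
7. ~q | r, 1
8. r, 1
9. ~(~q | r), 2
10. q, 2
11. ~r, 2
12. ~q | r, 2
13. r, 2
Accessibility: 0R0, 0R1, 0R2, 1R1, 1R2, 2R2
Branch closes: r and ~r both at 2.
Every branch closes (one shown): valid in S4, hence also in S5 (every theorem of S4 is a theorem of S5).
T-tableau for the negation ~([](~q | r) -> [][](~q | r)):
1. ~([](~q | r) -> [][](~q | r)), 0
2. [](~q | r), 0
3. ~[][](~q | r), 0
4. ~q | r, 0
5. r, 0
6. ~[](~q | r), 1
7. ~q | r, 1
8. r, 1
9. ~(~q | r), 2
10. q, 2
11. ~r, 2
Accessibility: 0R0, 0R1, 1R1, 1R2, 2R2
Complete open branch: countermodel on a T-frame, so not valid in T, nor in K (the same frame is also a K-frame).

S4, S5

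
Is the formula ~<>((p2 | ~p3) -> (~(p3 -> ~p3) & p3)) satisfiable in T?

1. ~<>((p2 | ~p3) -> (~(p3 -> ~p3) & p3)), 0
2. ~((p2 | ~p3) -> (~(p3 -> ~p3) & p3)), 0
3. p2 | ~p3, 0
4. ~(~(p3 -> ~p3) & p3), 0
5. ~p3, 0
Accessibility: 0R0

Satisfiable (open branch found)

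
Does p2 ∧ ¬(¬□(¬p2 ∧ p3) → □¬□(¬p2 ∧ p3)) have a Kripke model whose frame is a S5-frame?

1. p2 ∧ ¬(¬□(¬p2 ∧ p3) → □¬□(¬p2 ∧ p3)), 0
2. p2, 0
3. ¬(¬□(¬p2 ∧ p3) → □¬□(¬p2 ∧ p3)), 0
4. ¬□(¬p2 ∧ p3), 0
5. ¬□¬□(¬p2 ∧ p3), 0
6. ¬(¬p2 ∧ p3), 1
7. ¬p3, 1
8. □(¬p2 ∧ p3), 2
9. ¬p2 ∧ p3, 0
10. ¬p2, 0
11. p3, 0
Accessibility: 0R0, 0R1, 0R2, 1R0, 1R1, 1R2, 2R0, 2R1, 2R2
Branch closes: p2 and ¬p2 both at 0.
(One branch shown.) All branches close.

Unsatisfiable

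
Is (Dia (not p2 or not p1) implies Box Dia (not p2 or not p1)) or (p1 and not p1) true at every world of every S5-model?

Valid in S5

Tableau for the negation not ((Dia (not p2 or not p1) implies Box Dia (not p2 or not p1)) or (p1 and not p1)):
1. not ((Dia (not p2 or not p1) implies Box Dia (not p2 or not p1)) or (p1 and not p1)), 0
2. not (Dia (not p2 or not p1) implies Box Dia (not p2 or not p1)), 0
3. not (p1 and not p1), 0
4. Dia (not p2 or not p1), 0
5. not Box Dia (not p2 or not p1), 0
6. p1, 0
7. not p2 or not p1, 1
8. not p1, 1
9. not Dia (not p2 or not p1), 2
10. not (not p2 or not p1), 0
11. p2, 0
12. not (not p2 or not p1), 1
13. p2, 1
14. p1, 1
Accessibility: 0R0, 0R1, 0R2, 1R0, 1R1, 1R2, 2R0, 2R1, 2R2
Branch closes: p1 and not p1 both at 1.
All branches of the negation close; one closing branch shown above.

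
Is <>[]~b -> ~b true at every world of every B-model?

Valid in B

Tableau for the negation ~(<>[]~b -> ~b):
1. ~(<>[]~b -> ~b), w0
2. <>[]~b, w0
3. b, w0
4. []~b, w1
5. ~b, w0
Accessibility: w0Rw0, w0Rw1, w1Rw0, w1Rw1
Branch closes: b and ~b both at w0.
Every branch of the negation's tableau closes; the branch above is one of them.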